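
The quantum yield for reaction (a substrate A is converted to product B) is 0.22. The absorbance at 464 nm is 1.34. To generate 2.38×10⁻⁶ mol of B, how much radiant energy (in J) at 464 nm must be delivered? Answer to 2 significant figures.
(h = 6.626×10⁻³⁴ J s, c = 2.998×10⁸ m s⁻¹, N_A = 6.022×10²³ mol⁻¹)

Photons that must be absorbed: 2.38×10⁻⁶ / 0.22 = 1.082×10⁻⁵ mol.
Fraction absorbed: 1 − 10^(−1.34) = 0.9543.
Incident photons needed: 1.082×10⁻⁵ / 0.9543 = 1.134×10⁻⁵ mol.
Photon energy: hc/λ = 4.281×10⁻¹⁹ J; per mole, 2.578×10⁵ J mol⁻¹.
Energy required: 1.134×10⁻⁵ × 2.578×10⁵ = 2.9 J.

2.9 J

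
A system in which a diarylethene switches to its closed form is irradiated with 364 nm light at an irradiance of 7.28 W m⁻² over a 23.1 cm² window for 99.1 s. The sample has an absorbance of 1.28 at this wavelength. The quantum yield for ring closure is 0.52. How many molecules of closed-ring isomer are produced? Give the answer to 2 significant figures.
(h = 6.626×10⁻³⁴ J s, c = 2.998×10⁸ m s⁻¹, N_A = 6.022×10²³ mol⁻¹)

1.5×10¹⁸ molecules

Photon energy at 364 nm: hc/λ = (6.626×10⁻³⁴)(2.998×10⁸)/(364×10⁻⁹) = 5.457×10⁻¹⁹ J.
Energy delivered: (7.28 W m⁻²)(23.1×10⁻⁴ m²)(99.1 s) = 1.667 J.
Photons incident: 1.667 / 5.457×10⁻¹⁹ = 3.055×10¹⁸, i.e. 3.055×10¹⁸/6.022×10²³ = 5.073×10⁻⁶ mol.
Fraction absorbed: 1 − 10^(−1.28) = 0.9475.
Photons absorbed: 0.9475 × 5.073×10⁻⁶ = 4.807×10⁻⁶ mol.
Product: Φ × n_abs = 0.52 × 4.807×10⁻⁶ = 2.500×10⁻⁶ mol.
As a count: 2.500×10⁻⁶ × 6.022×10²³ = 1.5×10¹⁸.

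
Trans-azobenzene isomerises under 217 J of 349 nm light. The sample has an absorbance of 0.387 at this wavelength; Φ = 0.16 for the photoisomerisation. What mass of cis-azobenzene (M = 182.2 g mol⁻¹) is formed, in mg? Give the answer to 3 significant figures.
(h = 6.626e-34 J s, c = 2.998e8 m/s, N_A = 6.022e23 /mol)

Photon energy at 349 nm: hc/λ = (6.626e-34)(2.998e8)/(349e-9) = 5.692e-19 J.
Photons incident: 217 / 5.692e-19 = 3.812e20, i.e. 3.812e20/6.022e23 = 6.330e-4 mol.
Fraction absorbed: 1 − 10^(−0.387) = 0.5898.
Photons absorbed: 0.5898 × 6.330e-4 = 3.733e-4 mol.
Product: Φ × n_abs = 0.16 × 3.733e-4 = 5.973e-5 mol.
Mass: 5.973e-5 × 182.2 = 0.01088 g = 10.9 mg.

10.9 mg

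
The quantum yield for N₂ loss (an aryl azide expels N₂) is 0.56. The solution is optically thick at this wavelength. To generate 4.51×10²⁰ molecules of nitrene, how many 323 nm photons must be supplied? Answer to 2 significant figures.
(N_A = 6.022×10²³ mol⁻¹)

Product: 4.51×10²⁰ / 6.022×10²³ = 7.489×10⁻⁴ mol.
Photons that must be absorbed: 7.489×10⁻⁴ / 0.56 = 0.001337 mol.
Photon count: 0.001337 × 6.022×10²³ = 8.1×10²⁰.

8.1×10²⁰ photons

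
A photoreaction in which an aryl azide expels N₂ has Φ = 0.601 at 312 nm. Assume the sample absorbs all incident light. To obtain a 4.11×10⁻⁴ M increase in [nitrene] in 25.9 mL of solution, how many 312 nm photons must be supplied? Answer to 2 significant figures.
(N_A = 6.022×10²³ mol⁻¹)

Product: (4.11×10⁻⁴ M)(0.0259 L) = 1.064×10⁻⁵ mol.
Photons that must be absorbed: 1.064×10⁻⁵ / 0.601 = 1.770×10⁻⁵ mol.
Photon count: 1.770×10⁻⁵ × 6.022×10²³ = 1.1×10¹⁹.

1.1×10¹⁹ photons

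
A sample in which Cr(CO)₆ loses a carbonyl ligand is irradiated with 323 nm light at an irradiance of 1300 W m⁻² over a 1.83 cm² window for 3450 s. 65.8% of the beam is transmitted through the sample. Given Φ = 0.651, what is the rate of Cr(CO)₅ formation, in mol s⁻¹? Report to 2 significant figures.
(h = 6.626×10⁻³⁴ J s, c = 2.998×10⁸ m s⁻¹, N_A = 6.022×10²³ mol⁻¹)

1.4×10⁻⁷ mol s⁻¹

Photon energy at 323 nm: hc/λ = (6.626×10⁻³⁴)(2.998×10⁸)/(323×10⁻⁹) = 6.150×10⁻¹⁹ J.
Energy delivered: (1300 W m⁻²)(1.83×10⁻⁴ m²)(3450 s) = 820.8 J.
Photons incident: 820.8 / 6.150×10⁻¹⁹ = 1.335×10²¹, i.e. 1.335×10²¹/6.022×10²³ = 0.002217 mol.
Fraction absorbed: 1 − 65.8/100 = 0.3420.
Photons absorbed: 0.3420 × 0.002217 = 7.582×10⁻⁴ mol.
Product formed: 0.651 × 7.582×10⁻⁴ = 4.936×10⁻⁴ mol.
Rate: 4.936×10⁻⁴ / 3450 s = 1.4×10⁻⁷ mol s⁻¹.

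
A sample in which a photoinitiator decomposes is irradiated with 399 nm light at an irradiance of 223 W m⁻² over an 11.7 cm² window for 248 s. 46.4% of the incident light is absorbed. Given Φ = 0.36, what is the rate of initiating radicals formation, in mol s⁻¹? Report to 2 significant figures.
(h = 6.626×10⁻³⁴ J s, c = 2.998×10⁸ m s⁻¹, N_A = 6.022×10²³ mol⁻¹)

1.5×10⁻⁷ mol s⁻¹

Photon energy at 399 nm: hc/λ = (6.626×10⁻³⁴)(2.998×10⁸)/(399×10⁻⁹) = 4.979×10⁻¹⁹ J.
Energy delivered: (223 W m⁻²)(11.7×10⁻⁴ m²)(248 s) = 64.71 J.
Photons incident: 64.71 / 4.979×10⁻¹⁹ = 1.300×10²⁰, i.e. 1.300×10²⁰/6.022×10²³ = 2.159×10⁻⁴ mol.
Photons absorbed: 0.464 × 2.159×10⁻⁴ = 1.002×10⁻⁴ mol.
Product formed: 0.36 × 1.002×10⁻⁴ = 3.607×10⁻⁵ mol.
Rate: 3.607×10⁻⁵ / 248 s = 1.5×10⁻⁷ mol s⁻¹.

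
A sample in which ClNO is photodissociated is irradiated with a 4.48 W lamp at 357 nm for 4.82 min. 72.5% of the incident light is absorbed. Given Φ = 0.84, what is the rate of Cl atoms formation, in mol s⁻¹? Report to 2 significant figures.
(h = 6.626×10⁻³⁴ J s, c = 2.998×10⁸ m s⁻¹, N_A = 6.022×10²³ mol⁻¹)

8.1×10⁻⁶ mol s⁻¹

Photon energy at 357 nm: hc/λ = (6.626×10⁻³⁴)(2.998×10⁸)/(357×10⁻⁹) = 5.564×10⁻¹⁹ J.
Energy delivered: (4.48 W)(289.2 s) = 1296 J.
Photons incident: 1296 / 5.564×10⁻¹⁹ = 2.329×10²¹, i.e. 2.329×10²¹/6.022×10²³ = 0.003867 mol.
Photons absorbed: 0.725 × 0.003867 = 0.002804 mol.
Product formed: 0.84 × 0.002804 = 0.002355 mol.
Rate: 0.002355 / 289.2 s = 8.1×10⁻⁶ mol s⁻¹.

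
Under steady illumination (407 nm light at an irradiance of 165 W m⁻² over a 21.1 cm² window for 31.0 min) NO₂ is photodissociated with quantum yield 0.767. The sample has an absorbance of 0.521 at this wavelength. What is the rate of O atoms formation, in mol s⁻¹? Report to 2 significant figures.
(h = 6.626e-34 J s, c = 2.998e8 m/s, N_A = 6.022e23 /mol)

Photon energy at 407 nm: hc/λ = (6.626e-34)(2.998e8)/(407e-9) = 4.881e-19 J.
Energy delivered: (165 W m⁻²)(21.1e-4 m²)(1860 s) = 647.6 J.
Photons incident: 647.6 / 4.881e-19 = 1.327e21, i.e. 1.327e21/6.022e23 = 0.002204 mol.
Fraction absorbed: 1 − 10^(−0.521) = 0.6987.
Photons absorbed: 0.6987 × 0.002204 = 0.001540 mol.
Product formed: 0.767 × 0.001540 = 0.001181 mol.
Rate: 0.001181 / 1860 s = 6.3e-7 mol s⁻¹.

6.3e-7 mol s⁻¹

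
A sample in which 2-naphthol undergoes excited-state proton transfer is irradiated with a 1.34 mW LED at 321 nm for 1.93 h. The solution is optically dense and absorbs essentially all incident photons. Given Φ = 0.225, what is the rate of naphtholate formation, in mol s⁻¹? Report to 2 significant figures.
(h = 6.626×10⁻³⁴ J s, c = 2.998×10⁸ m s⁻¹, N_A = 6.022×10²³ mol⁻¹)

Photon energy at 321 nm: hc/λ = (6.626×10⁻³⁴)(2.998×10⁸)/(321×10⁻⁹) = 6.188×10⁻¹⁹ J.
Energy delivered: (1.34 mW)(6948 s) = 9.310 J.
Photons incident: 9.310 / 6.188×10⁻¹⁹ = 1.505×10¹⁹, i.e. 1.505×10¹⁹/6.022×10²³ = 2.499×10⁻⁵ mol.
Product formed: 0.225 × 2.499×10⁻⁵ = 5.623×10⁻⁶ mol.
Rate: 5.623×10⁻⁶ / 6948 s = 8.1×10⁻¹⁰ mol s⁻¹.

8.1×10⁻¹⁰ mol s⁻¹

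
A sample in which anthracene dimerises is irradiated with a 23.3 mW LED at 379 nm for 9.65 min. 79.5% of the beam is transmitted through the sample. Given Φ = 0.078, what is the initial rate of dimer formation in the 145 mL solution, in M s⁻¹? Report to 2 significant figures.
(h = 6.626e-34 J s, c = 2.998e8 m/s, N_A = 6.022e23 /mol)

8.1e-9 M s⁻¹

Photon energy at 379 nm: hc/λ = (6.626e-34)(2.998e8)/(379e-9) = 5.241e-19 J.
Energy delivered: (23.3 mW)(579 s) = 13.49 J.
Photons incident: 13.49 / 5.241e-19 = 2.574e19, i.e. 2.574e19/6.022e23 = 4.274e-5 mol.
Fraction absorbed: 1 − 79.5/100 = 0.2050.
Photons absorbed: 0.2050 × 4.274e-5 = 8.762e-6 mol.
Product formed: 0.078 × 8.762e-6 = 6.834e-7 mol.
Rate: 6.834e-7 mol / (579 s × 0.145 L) = 8.1e-9 M s⁻¹.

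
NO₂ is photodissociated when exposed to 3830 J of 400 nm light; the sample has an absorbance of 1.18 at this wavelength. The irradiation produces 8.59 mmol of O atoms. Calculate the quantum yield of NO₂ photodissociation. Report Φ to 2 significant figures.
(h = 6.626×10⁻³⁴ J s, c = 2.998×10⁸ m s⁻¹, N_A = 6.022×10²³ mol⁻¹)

Product: 8.59 mmol = 0.00859 mol.
Photon energy at 400 nm: hc/λ = (6.626×10⁻³⁴)(2.998×10⁸)/(400×10⁻⁹) = 4.966×10⁻¹⁹ J.
Photons incident: 3830 / 4.966×10⁻¹⁹ = 7.712×10²¹, i.e. 7.712×10²¹/6.022×10²³ = 0.01281 mol.
Fraction absorbed: 1 − 10^(−1.18) = 0.9339.
Photons absorbed: 0.9339 × 0.01281 = 0.01196 mol.
Φ = 0.00859 mol / 0.01196 mol photons = 0.72.

Φ = 0.72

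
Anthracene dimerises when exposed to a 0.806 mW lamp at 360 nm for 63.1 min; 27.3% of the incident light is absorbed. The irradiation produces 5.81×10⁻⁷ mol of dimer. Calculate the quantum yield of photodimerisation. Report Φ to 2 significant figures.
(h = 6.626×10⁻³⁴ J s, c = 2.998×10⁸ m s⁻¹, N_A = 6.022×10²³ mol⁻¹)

Φ = 0.23

Photon energy at 360 nm: hc/λ = (6.626×10⁻³⁴)(2.998×10⁸)/(360×10⁻⁹) = 5.518×10⁻¹⁹ J.
Energy delivered: (0.806 mW)(3786 s) = 3.052 J.
Photons incident: 3.052 / 5.518×10⁻¹⁹ = 5.531×10¹⁸, i.e. 5.531×10¹⁸/6.022×10²³ = 9.185×10⁻⁶ mol.
Photons absorbed: 0.273 × 9.185×10⁻⁶ = 2.508×10⁻⁶ mol.
Φ = 5.81×10⁻⁷ mol / 2.508×10⁻⁶ mol photons = 0.23.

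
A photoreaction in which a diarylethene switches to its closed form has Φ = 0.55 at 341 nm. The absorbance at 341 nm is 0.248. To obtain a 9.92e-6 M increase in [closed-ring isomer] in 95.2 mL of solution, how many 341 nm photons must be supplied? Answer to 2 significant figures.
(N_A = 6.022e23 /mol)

Product: (9.92e-6 M)(0.0952 L) = 9.444e-7 mol.
Photons that must be absorbed: 9.444e-7 / 0.55 = 1.717e-6 mol.
Fraction absorbed: 1 − 10^(−0.248) = 0.4351.
Incident photons needed: 1.717e-6 / 0.4351 = 3.946e-6 mol.
Photon count: 3.946e-6 × 6.022e23 = 2.4e18.

2.4e18 photons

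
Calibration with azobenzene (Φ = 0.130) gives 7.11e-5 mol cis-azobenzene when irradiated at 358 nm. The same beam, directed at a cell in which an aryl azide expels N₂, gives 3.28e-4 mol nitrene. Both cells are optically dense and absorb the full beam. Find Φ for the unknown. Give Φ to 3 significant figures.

Φ = 0.600

Photons absorbed by the actinometer: 7.11e-5 / 0.130 = 5.469e-4 mol.
Φ(unknown) = 3.28e-4 / 5.469e-4 = 0.600.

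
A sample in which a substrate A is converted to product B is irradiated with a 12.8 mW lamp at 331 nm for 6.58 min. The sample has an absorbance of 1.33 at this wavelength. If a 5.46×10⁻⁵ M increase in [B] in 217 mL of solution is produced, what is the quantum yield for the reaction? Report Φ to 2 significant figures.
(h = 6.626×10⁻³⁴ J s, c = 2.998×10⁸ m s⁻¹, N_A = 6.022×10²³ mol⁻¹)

Φ = 0.89

Product: (5.46×10⁻⁵ M)(0.217 L) = 1.185×10⁻⁵ mol.
Photon energy at 331 nm: hc/λ = (6.626×10⁻³⁴)(2.998×10⁸)/(331×10⁻⁹) = 6.001×10⁻¹⁹ J.
Energy delivered: (12.8 mW)(394.8 s) = 5.053 J.
Photons incident: 5.053 / 6.001×10⁻¹⁹ = 8.420×10¹⁸, i.e. 8.420×10¹⁸/6.022×10²³ = 1.398×10⁻⁵ mol.
Fraction absorbed: 1 − 10^(−1.33) = 0.9532.
Photons absorbed: 0.9532 × 1.398×10⁻⁵ = 1.333×10⁻⁵ mol.
Φ = 1.185×10⁻⁵ mol / 1.333×10⁻⁵ mol photons = 0.89.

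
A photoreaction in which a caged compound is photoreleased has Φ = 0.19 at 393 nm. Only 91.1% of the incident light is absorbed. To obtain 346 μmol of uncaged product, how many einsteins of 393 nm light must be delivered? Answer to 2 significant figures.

0.0020 einstein

Product: 346 μmol = 3.46×10⁻⁴ mol.
Photons that must be absorbed: 3.46×10⁻⁴ / 0.19 = 0.001821 mol.
Incident photons needed: 0.001821 / 0.911 = 0.001999 mol.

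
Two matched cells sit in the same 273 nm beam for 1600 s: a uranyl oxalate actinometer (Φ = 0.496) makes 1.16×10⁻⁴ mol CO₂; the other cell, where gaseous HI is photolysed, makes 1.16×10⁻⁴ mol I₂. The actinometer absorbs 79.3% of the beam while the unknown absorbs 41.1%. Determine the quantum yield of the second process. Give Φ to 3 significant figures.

Photons absorbed by the actinometer: 1.16×10⁻⁴ / 0.496 = 2.339×10⁻⁴ mol.
Incident flux: 2.339×10⁻⁴ / 0.793 = 2.950×10⁻⁴ einstein.
Absorbed by unknown: 0.411 × 2.950×10⁻⁴ = 1.212×10⁻⁴ mol.
Φ(unknown) = 1.16×10⁻⁴ / 1.212×10⁻⁴ = 0.957.

Φ = 0.957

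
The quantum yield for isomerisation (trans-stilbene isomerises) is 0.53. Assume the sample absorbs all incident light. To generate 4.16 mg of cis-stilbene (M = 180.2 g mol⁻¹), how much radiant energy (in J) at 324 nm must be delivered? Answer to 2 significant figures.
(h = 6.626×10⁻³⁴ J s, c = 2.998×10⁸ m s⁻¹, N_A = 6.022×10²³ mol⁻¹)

Product: 4.16 mg / 180.2 g mol⁻¹ = 2.309×10⁻⁵ mol.
Photons that must be absorbed: 2.309×10⁻⁵ / 0.53 = 4.357×10⁻⁵ mol.
Photon energy: hc/λ = 6.131×10⁻¹⁹ J; per mole, 3.692×10⁵ J mol⁻¹.
Energy required: 4.357×10⁻⁵ × 3.692×10⁵ = 16 J.

16 J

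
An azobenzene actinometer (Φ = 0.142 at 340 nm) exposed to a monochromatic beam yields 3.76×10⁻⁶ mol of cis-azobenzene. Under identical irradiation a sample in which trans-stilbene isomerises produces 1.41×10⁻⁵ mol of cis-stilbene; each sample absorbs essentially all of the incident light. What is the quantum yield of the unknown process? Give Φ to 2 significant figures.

Photons absorbed by the actinometer: 3.76×10⁻⁶ / 0.142 = 2.648×10⁻⁵ mol.
Φ(unknown) = 1.41×10⁻⁵ / 2.648×10⁻⁵ = 0.53.

Φ = 0.53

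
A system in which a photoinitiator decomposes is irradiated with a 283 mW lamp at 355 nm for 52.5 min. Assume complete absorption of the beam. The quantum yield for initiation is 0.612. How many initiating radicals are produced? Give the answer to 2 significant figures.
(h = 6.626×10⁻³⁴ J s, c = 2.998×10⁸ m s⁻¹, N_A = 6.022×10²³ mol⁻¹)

Photon energy at 355 nm: hc/λ = (6.626×10⁻³⁴)(2.998×10⁸)/(355×10⁻⁹) = 5.596×10⁻¹⁹ J.
Energy delivered: (283 mW)(3150 s) = 891.4 J.
Photons incident: 891.4 / 5.596×10⁻¹⁹ = 1.593×10²¹, i.e. 1.593×10²¹/6.022×10²³ = 0.002645 mol.
Product: Φ × n_abs = 0.612 × 0.002645 = 0.001619 mol.
As a count: 0.001619 × 6.022×10²³ = 9.7×10²⁰.

9.7×10²⁰ initiating radicals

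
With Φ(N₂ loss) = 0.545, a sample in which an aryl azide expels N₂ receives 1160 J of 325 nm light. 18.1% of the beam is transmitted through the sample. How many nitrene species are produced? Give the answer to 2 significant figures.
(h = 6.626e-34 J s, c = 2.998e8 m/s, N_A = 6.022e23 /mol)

Photon energy at 325 nm: hc/λ = (6.626e-34)(2.998e8)/(325e-9) = 6.112e-19 J.
Photons incident: 1160 / 6.112e-19 = 1.898e21, i.e. 1.898e21/6.022e23 = 0.003152 mol.
Fraction absorbed: 1 − 18.1/100 = 0.8190.
Photons absorbed: 0.8190 × 0.003152 = 0.002581 mol.
Product: Φ × n_abs = 0.545 × 0.002581 = 0.001407 mol.
As a count: 0.001407 × 6.022e23 = 8.5e20.

8.5e20 species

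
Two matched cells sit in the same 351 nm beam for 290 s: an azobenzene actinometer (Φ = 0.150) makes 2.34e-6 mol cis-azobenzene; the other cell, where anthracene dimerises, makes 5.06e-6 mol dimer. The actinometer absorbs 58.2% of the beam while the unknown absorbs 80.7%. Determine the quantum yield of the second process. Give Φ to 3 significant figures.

Φ = 0.234

Photons absorbed by the actinometer: 2.34e-6 / 0.150 = 1.560e-5 mol.
Incident flux: 1.560e-5 / 0.582 = 2.680e-5 einstein.
Absorbed by unknown: 0.807 × 2.680e-5 = 2.163e-5 mol.
Φ(unknown) = 5.06e-6 / 2.163e-5 = 0.234.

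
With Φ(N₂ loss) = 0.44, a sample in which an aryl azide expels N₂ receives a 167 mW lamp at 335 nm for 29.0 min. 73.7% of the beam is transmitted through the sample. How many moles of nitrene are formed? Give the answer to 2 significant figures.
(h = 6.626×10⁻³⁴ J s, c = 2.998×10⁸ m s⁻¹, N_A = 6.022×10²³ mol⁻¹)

9.4×10⁻⁵ mol

Photon energy at 335 nm: hc/λ = (6.626×10⁻³⁴)(2.998×10⁸)/(335×10⁻⁹) = 5.930×10⁻¹⁹ J.
Energy delivered: (167 mW)(1740 s) = 290.6 J.
Photons incident: 290.6 / 5.930×10⁻¹⁹ = 4.901×10²⁰, i.e. 4.901×10²⁰/6.022×10²³ = 8.138×10⁻⁴ mol.
Fraction absorbed: 1 − 73.7/100 = 0.2630.
Photons absorbed: 0.2630 × 8.138×10⁻⁴ = 2.140×10⁻⁴ mol.
Product: Φ × n_abs = 0.44 × 2.140×10⁻⁴ = 9.416×10⁻⁵ mol.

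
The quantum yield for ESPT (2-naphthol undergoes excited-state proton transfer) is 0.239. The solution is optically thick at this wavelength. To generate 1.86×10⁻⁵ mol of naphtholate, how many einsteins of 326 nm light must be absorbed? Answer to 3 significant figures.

7.78×10⁻⁵ einstein

Photons that must be absorbed: 1.86×10⁻⁵ / 0.239 = 7.782×10⁻⁵ mol.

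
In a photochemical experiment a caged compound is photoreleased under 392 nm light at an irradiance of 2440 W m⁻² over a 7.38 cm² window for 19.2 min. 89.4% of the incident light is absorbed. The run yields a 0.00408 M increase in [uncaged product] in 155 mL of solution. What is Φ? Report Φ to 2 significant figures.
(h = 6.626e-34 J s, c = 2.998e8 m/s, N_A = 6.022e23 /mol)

Φ = 0.10

Product: (0.00408 M)(0.155 L) = 6.324e-4 mol.
Photon energy at 392 nm: hc/λ = (6.626e-34)(2.998e8)/(392e-9) = 5.068e-19 J.
Energy delivered: (2440 W m⁻²)(7.38e-4 m²)(1152 s) = 2074 J.
Photons incident: 2074 / 5.068e-19 = 4.092e21, i.e. 4.092e21/6.022e23 = 0.006795 mol.
Photons absorbed: 0.894 × 0.006795 = 0.006075 mol.
Φ = 6.324e-4 mol / 0.006075 mol photons = 0.10.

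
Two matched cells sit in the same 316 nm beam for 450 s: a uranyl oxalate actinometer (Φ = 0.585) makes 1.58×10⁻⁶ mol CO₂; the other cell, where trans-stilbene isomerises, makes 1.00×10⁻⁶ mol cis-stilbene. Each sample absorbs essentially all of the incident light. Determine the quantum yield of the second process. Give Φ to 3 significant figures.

Φ = 0.370

Photons absorbed by the actinometer: 1.58×10⁻⁶ / 0.585 = 2.701×10⁻⁶ mol.
Φ(unknown) = 1.00×10⁻⁶ / 2.701×10⁻⁶ = 0.370.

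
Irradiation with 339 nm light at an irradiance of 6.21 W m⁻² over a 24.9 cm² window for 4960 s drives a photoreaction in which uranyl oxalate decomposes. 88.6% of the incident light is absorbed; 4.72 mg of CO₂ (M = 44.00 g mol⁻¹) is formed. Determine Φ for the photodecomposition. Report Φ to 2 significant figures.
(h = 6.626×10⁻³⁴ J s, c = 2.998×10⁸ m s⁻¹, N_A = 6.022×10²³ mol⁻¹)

Product: 4.72 mg / 44.00 g mol⁻¹ = 1.073×10⁻⁴ mol.
Photon energy at 339 nm: hc/λ = (6.626×10⁻³⁴)(2.998×10⁸)/(339×10⁻⁹) = 5.860×10⁻¹⁹ J.
Energy delivered: (6.21 W m⁻²)(24.9×10⁻⁴ m²)(4960 s) = 76.70 J.
Photons incident: 76.70 / 5.860×10⁻¹⁹ = 1.309×10²⁰, i.e. 1.309×10²⁰/6.022×10²³ = 2.174×10⁻⁴ mol.
Photons absorbed: 0.886 × 2.174×10⁻⁴ = 1.926×10⁻⁴ mol.
Φ = 1.073×10⁻⁴ mol / 1.926×10⁻⁴ mol photons = 0.56.

Φ = 0.56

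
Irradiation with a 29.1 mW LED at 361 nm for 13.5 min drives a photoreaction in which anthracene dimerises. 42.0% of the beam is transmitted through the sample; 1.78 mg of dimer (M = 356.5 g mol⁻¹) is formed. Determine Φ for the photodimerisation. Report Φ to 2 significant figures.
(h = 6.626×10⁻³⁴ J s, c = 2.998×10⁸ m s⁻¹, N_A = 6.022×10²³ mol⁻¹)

Product: 1.78 mg / 356.5 g mol⁻¹ = 4.993×10⁻⁶ mol.
Photon energy at 361 nm: hc/λ = (6.626×10⁻³⁴)(2.998×10⁸)/(361×10⁻⁹) = 5.503×10⁻¹⁹ J.
Energy delivered: (29.1 mW)(810 s) = 23.57 J.
Photons incident: 23.57 / 5.503×10⁻¹⁹ = 4.283×10¹⁹, i.e. 4.283×10¹⁹/6.022×10²³ = 7.112×10⁻⁵ mol.
Fraction absorbed: 1 − 42.0/100 = 0.5800.
Photons absorbed: 0.5800 × 7.112×10⁻⁵ = 4.125×10⁻⁵ mol.
Φ = 4.993×10⁻⁶ mol / 4.125×10⁻⁵ mol photons = 0.12.

Φ = 0.12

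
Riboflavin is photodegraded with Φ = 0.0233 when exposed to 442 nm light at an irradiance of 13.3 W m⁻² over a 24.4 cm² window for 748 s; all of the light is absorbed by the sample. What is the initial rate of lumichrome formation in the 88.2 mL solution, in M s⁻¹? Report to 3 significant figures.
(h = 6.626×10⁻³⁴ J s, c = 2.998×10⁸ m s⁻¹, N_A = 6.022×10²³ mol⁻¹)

3.17×10⁻⁸ M s⁻¹

Photon energy at 442 nm: hc/λ = (6.626×10⁻³⁴)(2.998×10⁸)/(442×10⁻⁹) = 4.494×10⁻¹⁹ J.
Energy delivered: (13.3 W m⁻²)(24.4×10⁻⁴ m²)(748 s) = 24.27 J.
Photons incident: 24.27 / 4.494×10⁻¹⁹ = 5.401×10¹⁹, i.e. 5.401×10¹⁹/6.022×10²³ = 8.969×10⁻⁵ mol.
Product formed: 0.0233 × 8.969×10⁻⁵ = 2.090×10⁻⁶ mol.
Rate: 2.090×10⁻⁶ mol / (748 s × 0.0882 L) = 3.17×10⁻⁸ M s⁻¹.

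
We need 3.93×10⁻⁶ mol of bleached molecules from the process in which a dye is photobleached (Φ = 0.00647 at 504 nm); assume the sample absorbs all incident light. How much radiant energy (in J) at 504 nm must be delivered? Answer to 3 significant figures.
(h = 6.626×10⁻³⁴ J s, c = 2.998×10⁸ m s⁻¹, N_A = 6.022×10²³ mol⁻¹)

144 J

Photons that must be absorbed: 3.93×10⁻⁶ / 0.00647 = 6.074×10⁻⁴ mol.
Photon energy: hc/λ = 3.941×10⁻¹⁹ J; per mole, 2.373×10⁵ J mol⁻¹.
Energy required: 6.074×10⁻⁴ × 2.373×10⁵ = 144 J.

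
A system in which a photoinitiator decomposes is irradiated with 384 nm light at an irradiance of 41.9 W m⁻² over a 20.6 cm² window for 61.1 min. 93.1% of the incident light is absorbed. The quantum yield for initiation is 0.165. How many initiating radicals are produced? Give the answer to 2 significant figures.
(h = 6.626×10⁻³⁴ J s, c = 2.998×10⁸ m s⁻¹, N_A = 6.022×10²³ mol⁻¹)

Photon energy at 384 nm: hc/λ = (6.626×10⁻³⁴)(2.998×10⁸)/(384×10⁻⁹) = 5.173×10⁻¹⁹ J.
Energy delivered: (41.9 W m⁻²)(20.6×10⁻⁴ m²)(3666 s) = 316.4 J.
Photons incident: 316.4 / 5.173×10⁻¹⁹ = 6.116×10²⁰, i.e. 6.116×10²⁰/6.022×10²³ = 0.001016 mol.
Photons absorbed: 0.931 × 0.001016 = 9.459×10⁻⁴ mol.
Product: Φ × n_abs = 0.165 × 9.459×10⁻⁴ = 1.561×10⁻⁴ mol.
As a count: 1.561×10⁻⁴ × 6.022×10²³ = 9.4×10¹⁹.

9.4×10¹⁹ initiating radicals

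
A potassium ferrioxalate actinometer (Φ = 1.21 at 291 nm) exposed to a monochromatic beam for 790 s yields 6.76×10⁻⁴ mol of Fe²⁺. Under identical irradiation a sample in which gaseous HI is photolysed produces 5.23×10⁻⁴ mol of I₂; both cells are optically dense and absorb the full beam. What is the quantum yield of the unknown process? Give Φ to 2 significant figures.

Photons absorbed by the actinometer: 6.76×10⁻⁴ / 1.21 = 5.587×10⁻⁴ mol.
Φ(unknown) = 5.23×10⁻⁴ / 5.587×10⁻⁴ = 0.94.

Φ = 0.94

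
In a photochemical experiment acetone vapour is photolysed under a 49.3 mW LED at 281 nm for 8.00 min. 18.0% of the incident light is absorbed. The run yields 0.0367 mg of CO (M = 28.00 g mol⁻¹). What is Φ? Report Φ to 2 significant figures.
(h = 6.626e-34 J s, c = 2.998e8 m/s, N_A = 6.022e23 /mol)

Φ = 0.13

Product: 0.0367 mg / 28.00 g mol⁻¹ = 1.311e-6 mol.
Photon energy at 281 nm: hc/λ = (6.626e-34)(2.998e8)/(281e-9) = 7.069e-19 J.
Energy delivered: (49.3 mW)(480 s) = 23.66 J.
Photons incident: 23.66 / 7.069e-19 = 3.347e19, i.e. 3.347e19/6.022e23 = 5.558e-5 mol.
Photons absorbed: 0.180 × 5.558e-5 = 1.000e-5 mol.
Φ = 1.311e-6 mol / 1.000e-5 mol photons = 0.13.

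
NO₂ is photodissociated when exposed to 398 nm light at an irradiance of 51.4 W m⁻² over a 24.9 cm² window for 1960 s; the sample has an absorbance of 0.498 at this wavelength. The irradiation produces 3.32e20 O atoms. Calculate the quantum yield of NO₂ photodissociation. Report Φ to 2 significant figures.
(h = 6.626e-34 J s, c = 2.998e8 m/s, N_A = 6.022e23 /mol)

Product: 3.32e20 / 6.022e23 = 5.513e-4 mol.
Photon energy at 398 nm: hc/λ = (6.626e-34)(2.998e8)/(398e-9) = 4.991e-19 J.
Energy delivered: (51.4 W m⁻²)(24.9e-4 m²)(1960 s) = 250.9 J.
Photons incident: 250.9 / 4.991e-19 = 5.027e20, i.e. 5.027e20/6.022e23 = 8.348e-4 mol.
Fraction absorbed: 1 − 10^(−0.498) = 0.6823.
Photons absorbed: 0.6823 × 8.348e-4 = 5.696e-4 mol.
Φ = 5.513e-4 mol / 5.696e-4 mol photons = 0.97.

Φ = 0.97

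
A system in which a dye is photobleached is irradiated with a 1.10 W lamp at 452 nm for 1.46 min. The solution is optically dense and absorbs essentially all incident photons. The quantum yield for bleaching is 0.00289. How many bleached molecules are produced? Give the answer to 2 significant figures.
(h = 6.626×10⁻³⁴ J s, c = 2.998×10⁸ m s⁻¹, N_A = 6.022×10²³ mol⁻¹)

Photon energy at 452 nm: hc/λ = (6.626×10⁻³⁴)(2.998×10⁸)/(452×10⁻⁹) = 4.395×10⁻¹⁹ J.
Energy delivered: (1.10 W)(87.6 s) = 96.36 J.
Photons incident: 96.36 / 4.395×10⁻¹⁹ = 2.192×10²⁰, i.e. 2.192×10²⁰/6.022×10²³ = 3.640×10⁻⁴ mol.
Product: Φ × n_abs = 0.00289 × 3.640×10⁻⁴ = 1.052×10⁻⁶ mol.
As a count: 1.052×10⁻⁶ × 6.022×10²³ = 6.3×10¹⁷.

6.3×10¹⁷ bleached molecules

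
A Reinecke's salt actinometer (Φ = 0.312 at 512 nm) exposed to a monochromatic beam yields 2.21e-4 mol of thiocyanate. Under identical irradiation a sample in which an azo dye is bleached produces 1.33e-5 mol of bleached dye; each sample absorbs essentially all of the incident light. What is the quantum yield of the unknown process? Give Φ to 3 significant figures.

Φ = 0.0188

Photons absorbed by the actinometer: 2.21e-4 / 0.312 = 7.083e-4 mol.
Φ(unknown) = 1.33e-5 / 7.083e-4 = 0.0188.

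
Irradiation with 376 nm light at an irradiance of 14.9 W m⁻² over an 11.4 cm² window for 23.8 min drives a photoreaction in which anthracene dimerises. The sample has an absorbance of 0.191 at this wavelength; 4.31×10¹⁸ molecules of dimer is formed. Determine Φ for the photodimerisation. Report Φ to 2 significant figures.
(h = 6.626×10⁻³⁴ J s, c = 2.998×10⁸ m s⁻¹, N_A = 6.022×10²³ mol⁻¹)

Φ = 0.26

Product: 4.31×10¹⁸ / 6.022×10²³ = 7.157×10⁻⁶ mol.
Photon energy at 376 nm: hc/λ = (6.626×10⁻³⁴)(2.998×10⁸)/(376×10⁻⁹) = 5.283×10⁻¹⁹ J.
Energy delivered: (14.9 W m⁻²)(11.4×10⁻⁴ m²)(1428 s) = 24.26 J.
Photons incident: 24.26 / 5.283×10⁻¹⁹ = 4.592×10¹⁹, i.e. 4.592×10¹⁹/6.022×10²³ = 7.625×10⁻⁵ mol.
Fraction absorbed: 1 − 10^(−0.191) = 0.3558.
Photons absorbed: 0.3558 × 7.625×10⁻⁵ = 2.713×10⁻⁵ mol.
Φ = 7.157×10⁻⁶ mol / 2.713×10⁻⁵ mol photons = 0.26.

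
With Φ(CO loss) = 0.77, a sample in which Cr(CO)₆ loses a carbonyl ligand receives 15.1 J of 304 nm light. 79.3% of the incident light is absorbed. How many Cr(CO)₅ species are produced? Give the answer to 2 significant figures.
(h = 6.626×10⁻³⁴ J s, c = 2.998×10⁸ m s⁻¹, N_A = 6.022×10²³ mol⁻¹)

Photon energy at 304 nm: hc/λ = (6.626×10⁻³⁴)(2.998×10⁸)/(304×10⁻⁹) = 6.534×10⁻¹⁹ J.
Photons incident: 15.1 / 6.534×10⁻¹⁹ = 2.311×10¹⁹, i.e. 2.311×10¹⁹/6.022×10²³ = 3.838×10⁻⁵ mol.
Photons absorbed: 0.793 × 3.838×10⁻⁵ = 3.044×10⁻⁵ mol.
Product: Φ × n_abs = 0.77 × 3.044×10⁻⁵ = 2.344×10⁻⁵ mol.
As a count: 2.344×10⁻⁵ × 6.022×10²³ = 1.4×10¹⁹.

1.4×10¹⁹ species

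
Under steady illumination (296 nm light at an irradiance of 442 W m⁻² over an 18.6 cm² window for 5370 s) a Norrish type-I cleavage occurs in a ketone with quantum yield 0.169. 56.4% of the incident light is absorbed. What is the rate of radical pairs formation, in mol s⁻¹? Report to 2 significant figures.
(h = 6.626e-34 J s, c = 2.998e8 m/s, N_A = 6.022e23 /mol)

Photon energy at 296 nm: hc/λ = (6.626e-34)(2.998e8)/(296e-9) = 6.711e-19 J.
Energy delivered: (442 W m⁻²)(18.6e-4 m²)(5370 s) = 4415 J.
Photons incident: 4415 / 6.711e-19 = 6.579e21, i.e. 6.579e21/6.022e23 = 0.01092 mol.
Photons absorbed: 0.564 × 0.01092 = 0.006159 mol.
Product formed: 0.169 × 0.006159 = 0.001041 mol.
Rate: 0.001041 / 5370 s = 1.9e-7 mol s⁻¹.

1.9e-7 mol s⁻¹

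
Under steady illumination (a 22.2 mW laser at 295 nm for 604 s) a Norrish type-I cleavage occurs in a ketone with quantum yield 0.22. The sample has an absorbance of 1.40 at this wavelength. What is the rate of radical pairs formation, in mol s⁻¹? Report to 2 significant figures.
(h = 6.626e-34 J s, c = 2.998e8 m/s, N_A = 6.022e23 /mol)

1.2e-8 mol s⁻¹

Photon energy at 295 nm: hc/λ = (6.626e-34)(2.998e8)/(295e-9) = 6.734e-19 J.
Energy delivered: (22.2 mW)(604 s) = 13.41 J.
Photons incident: 13.41 / 6.734e-19 = 1.991e19, i.e. 1.991e19/6.022e23 = 3.306e-5 mol.
Fraction absorbed: 1 − 10^(−1.40) = 0.9602.
Photons absorbed: 0.9602 × 3.306e-5 = 3.174e-5 mol.
Product formed: 0.22 × 3.174e-5 = 6.983e-6 mol.
Rate: 6.983e-6 / 604 s = 1.2e-8 mol s⁻¹.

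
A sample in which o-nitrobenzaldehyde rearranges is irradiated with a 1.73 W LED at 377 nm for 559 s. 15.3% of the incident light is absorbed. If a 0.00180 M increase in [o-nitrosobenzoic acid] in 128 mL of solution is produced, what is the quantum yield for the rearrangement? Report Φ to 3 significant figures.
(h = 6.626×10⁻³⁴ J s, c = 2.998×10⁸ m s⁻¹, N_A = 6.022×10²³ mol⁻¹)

Product: (0.00180 M)(0.128 L) = 2.304×10⁻⁴ mol.
Photon energy at 377 nm: hc/λ = (6.626×10⁻³⁴)(2.998×10⁸)/(377×10⁻⁹) = 5.269×10⁻¹⁹ J.
Energy delivered: (1.73 W)(559 s) = 967.1 J.
Photons incident: 967.1 / 5.269×10⁻¹⁹ = 1.835×10²¹, i.e. 1.835×10²¹/6.022×10²³ = 0.003047 mol.
Photons absorbed: 0.153 × 0.003047 = 4.662×10⁻⁴ mol.
Φ = 2.304×10⁻⁴ mol / 4.662×10⁻⁴ mol photons = 0.494.

Φ = 0.494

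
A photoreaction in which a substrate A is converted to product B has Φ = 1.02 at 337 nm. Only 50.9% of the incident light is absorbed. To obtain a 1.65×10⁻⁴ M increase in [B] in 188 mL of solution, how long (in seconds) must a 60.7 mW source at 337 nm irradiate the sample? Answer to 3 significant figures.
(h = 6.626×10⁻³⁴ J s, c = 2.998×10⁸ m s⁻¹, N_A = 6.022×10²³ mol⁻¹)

t ≈ 349 s

Product: (1.65×10⁻⁴ M)(0.188 L) = 3.102×10⁻⁵ mol.
Photons that must be absorbed: 3.102×10⁻⁵ / 1.02 = 3.041×10⁻⁵ mol.
Incident photons needed: 3.041×10⁻⁵ / 0.509 = 5.974×10⁻⁵ mol.
Photon energy: hc/λ = 5.895×10⁻¹⁹ J; per mole, 3.550×10⁵ J mol⁻¹.
Energy required: 5.974×10⁻⁵ × 3.550×10⁵ = 21.21 J.
Time: 21.21 J / 0.0607 W = 349 s.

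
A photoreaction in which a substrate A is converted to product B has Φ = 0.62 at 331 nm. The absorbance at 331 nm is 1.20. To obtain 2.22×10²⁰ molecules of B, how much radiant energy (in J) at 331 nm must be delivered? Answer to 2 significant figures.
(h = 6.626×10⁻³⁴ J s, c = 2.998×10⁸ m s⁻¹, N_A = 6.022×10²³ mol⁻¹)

Product: 2.22×10²⁰ / 6.022×10²³ = 3.686×10⁻⁴ mol.
Photons that must be absorbed: 3.686×10⁻⁴ / 0.62 = 5.945×10⁻⁴ mol.
Fraction absorbed: 1 − 10^(−1.20) = 0.9369.
Incident photons needed: 5.945×10⁻⁴ / 0.9369 = 6.345×10⁻⁴ mol.
Photon energy: hc/λ = 6.001×10⁻¹⁹ J; per mole, 3.614×10⁵ J mol⁻¹.
Energy required: 6.345×10⁻⁴ × 3.614×10⁵ = 230 J.

230 J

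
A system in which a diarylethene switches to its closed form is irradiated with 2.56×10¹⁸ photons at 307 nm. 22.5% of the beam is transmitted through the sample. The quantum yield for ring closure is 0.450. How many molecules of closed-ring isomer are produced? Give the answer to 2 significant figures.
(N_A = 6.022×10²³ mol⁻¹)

Moles of photons: 2.56×10¹⁸ / 6.022×10²³ = 4.251×10⁻⁶ mol.
Fraction absorbed: 1 − 22.5/100 = 0.7750.
Photons absorbed: 0.7750 × 4.251×10⁻⁶ = 3.295×10⁻⁶ mol.
Product: Φ × n_abs = 0.450 × 3.295×10⁻⁶ = 1.483×10⁻⁶ mol.
As a count: 1.483×10⁻⁶ × 6.022×10²³ = 8.9×10¹⁷.

8.9×10¹⁷ molecules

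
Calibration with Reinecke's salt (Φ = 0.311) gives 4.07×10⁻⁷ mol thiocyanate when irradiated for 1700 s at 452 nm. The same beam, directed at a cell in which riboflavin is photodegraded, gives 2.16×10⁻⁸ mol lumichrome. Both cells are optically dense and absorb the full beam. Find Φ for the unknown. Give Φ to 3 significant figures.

Φ = 0.0165

Photons absorbed by the actinometer: 4.07×10⁻⁷ / 0.311 = 1.309×10⁻⁶ mol.
Φ(unknown) = 2.16×10⁻⁸ / 1.309×10⁻⁶ = 0.0165.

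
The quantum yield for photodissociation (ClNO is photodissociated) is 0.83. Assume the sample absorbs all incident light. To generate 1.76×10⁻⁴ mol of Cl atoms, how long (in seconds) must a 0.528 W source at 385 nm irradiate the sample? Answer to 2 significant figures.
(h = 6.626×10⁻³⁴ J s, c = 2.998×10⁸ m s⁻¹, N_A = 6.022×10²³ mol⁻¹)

Photons that must be absorbed: 1.76×10⁻⁴ / 0.83 = 2.120×10⁻⁴ mol.
Photon energy: hc/λ = 5.160×10⁻¹⁹ J; per mole, 3.107×10⁵ J mol⁻¹.
Energy required: 2.120×10⁻⁴ × 3.107×10⁵ = 65.87 J.
Time: 65.87 J / 0.528 W = 120 s.

t ≈ 120 s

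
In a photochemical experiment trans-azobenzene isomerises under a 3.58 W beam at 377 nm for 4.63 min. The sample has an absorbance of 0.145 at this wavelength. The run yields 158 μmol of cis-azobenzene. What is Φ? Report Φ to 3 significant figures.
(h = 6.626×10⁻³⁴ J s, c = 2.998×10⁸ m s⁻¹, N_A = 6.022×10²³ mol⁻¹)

Product: 158 μmol = 1.58×10⁻⁴ mol.
Photon energy at 377 nm: hc/λ = (6.626×10⁻³⁴)(2.998×10⁸)/(377×10⁻⁹) = 5.269×10⁻¹⁹ J.
Energy delivered: (3.58 W)(277.8 s) = 994.5 J.
Photons incident: 994.5 / 5.269×10⁻¹⁹ = 1.887×10²¹, i.e. 1.887×10²¹/6.022×10²³ = 0.003134 mol.
Fraction absorbed: 1 − 10^(−0.145) = 0.2839.
Photons absorbed: 0.2839 × 0.003134 = 8.897×10⁻⁴ mol.
Φ = 1.58×10⁻⁴ mol / 8.897×10⁻⁴ mol photons = 0.178.

Φ = 0.178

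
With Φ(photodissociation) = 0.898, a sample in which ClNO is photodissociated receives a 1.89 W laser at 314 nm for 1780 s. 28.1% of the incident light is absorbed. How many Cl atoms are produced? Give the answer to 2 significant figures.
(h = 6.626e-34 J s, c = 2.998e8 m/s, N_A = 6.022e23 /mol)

1.3e21 atoms

Photon energy at 314 nm: hc/λ = (6.626e-34)(2.998e8)/(314e-9) = 6.326e-19 J.
Energy delivered: (1.89 W)(1780 s) = 3364 J.
Photons incident: 3364 / 6.326e-19 = 5.318e21, i.e. 5.318e21/6.022e23 = 0.008831 mol.
Photons absorbed: 0.281 × 0.008831 = 0.002482 mol.
Product: Φ × n_abs = 0.898 × 0.002482 = 0.002229 mol.
As a count: 0.002229 × 6.022e23 = 1.3e21.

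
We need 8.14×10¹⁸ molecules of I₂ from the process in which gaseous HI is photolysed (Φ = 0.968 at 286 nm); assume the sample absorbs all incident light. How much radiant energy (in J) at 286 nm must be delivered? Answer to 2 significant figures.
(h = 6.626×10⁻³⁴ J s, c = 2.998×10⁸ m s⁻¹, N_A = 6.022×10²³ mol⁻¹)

Product: 8.14×10¹⁸ / 6.022×10²³ = 1.352×10⁻⁵ mol.
Photons that must be absorbed: 1.352×10⁻⁵ / 0.968 = 1.397×10⁻⁵ mol.
Photon energy: hc/λ = 6.946×10⁻¹⁹ J; per mole, 4.183×10⁵ J mol⁻¹.
Energy required: 1.397×10⁻⁵ × 4.183×10⁵ = 5.8 J.

5.8 J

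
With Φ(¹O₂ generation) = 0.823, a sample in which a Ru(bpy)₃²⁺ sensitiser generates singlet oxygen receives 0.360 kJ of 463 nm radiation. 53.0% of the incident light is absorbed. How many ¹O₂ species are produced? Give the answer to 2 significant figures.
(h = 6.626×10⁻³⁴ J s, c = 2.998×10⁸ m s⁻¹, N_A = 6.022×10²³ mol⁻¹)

3.7×10²⁰ species

Photon energy at 463 nm: hc/λ = (6.626×10⁻³⁴)(2.998×10⁸)/(463×10⁻⁹) = 4.290×10⁻¹⁹ J.
Incident energy: 0.360 kJ = 360 J.
Photons incident: 360 / 4.290×10⁻¹⁹ = 8.392×10²⁰, i.e. 8.392×10²⁰/6.022×10²³ = 0.001394 mol.
Photons absorbed: 0.530 × 0.001394 = 7.388×10⁻⁴ mol.
Product: Φ × n_abs = 0.823 × 7.388×10⁻⁴ = 6.080×10⁻⁴ mol.
As a count: 6.080×10⁻⁴ × 6.022×10²³ = 3.7×10²⁰.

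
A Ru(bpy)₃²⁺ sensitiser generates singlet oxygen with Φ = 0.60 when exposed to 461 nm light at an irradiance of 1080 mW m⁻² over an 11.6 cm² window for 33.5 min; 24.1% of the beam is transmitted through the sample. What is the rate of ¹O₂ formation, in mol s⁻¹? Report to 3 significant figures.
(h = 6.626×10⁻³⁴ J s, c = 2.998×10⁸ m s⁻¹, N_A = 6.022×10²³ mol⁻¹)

2.20×10⁻⁹ mol s⁻¹

Photon energy at 461 nm: hc/λ = (6.626×10⁻³⁴)(2.998×10⁸)/(461×10⁻⁹) = 4.309×10⁻¹⁹ J.
Energy delivered: (1080 mW m⁻²)(11.6×10⁻⁴ m²)(2010 s) = 2.518 J.
Photons incident: 2.518 / 4.309×10⁻¹⁹ = 5.844×10¹⁸, i.e. 5.844×10¹⁸/6.022×10²³ = 9.704×10⁻⁶ mol.
Fraction absorbed: 1 − 24.1/100 = 0.7590.
Photons absorbed: 0.7590 × 9.704×10⁻⁶ = 7.365×10⁻⁶ mol.
Product formed: 0.60 × 7.365×10⁻⁶ = 4.419×10⁻⁶ mol.
Rate: 4.419×10⁻⁶ / 2010 s = 2.20×10⁻⁹ mol s⁻¹.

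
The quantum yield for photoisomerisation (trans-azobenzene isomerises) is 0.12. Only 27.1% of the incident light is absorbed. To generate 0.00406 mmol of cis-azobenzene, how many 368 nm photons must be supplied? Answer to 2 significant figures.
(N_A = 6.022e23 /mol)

Product: 0.00406 mmol = 4.06e-6 mol.
Photons that must be absorbed: 4.06e-6 / 0.12 = 3.383e-5 mol.
Incident photons needed: 3.383e-5 / 0.271 = 1.248e-4 mol.
Photon count: 1.248e-4 × 6.022e23 = 7.5e19.

7.5e19 photons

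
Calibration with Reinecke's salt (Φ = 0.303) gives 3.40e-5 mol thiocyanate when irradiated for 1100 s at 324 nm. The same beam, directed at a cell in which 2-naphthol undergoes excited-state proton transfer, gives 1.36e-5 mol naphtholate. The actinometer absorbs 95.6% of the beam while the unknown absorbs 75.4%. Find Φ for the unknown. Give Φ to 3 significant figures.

Photons absorbed by the actinometer: 3.40e-5 / 0.303 = 1.122e-4 mol.
Incident flux: 1.122e-4 / 0.956 = 1.174e-4 einstein.
Absorbed by unknown: 0.754 × 1.174e-4 = 8.852e-5 mol.
Φ(unknown) = 1.36e-5 / 8.852e-5 = 0.154.

Φ = 0.154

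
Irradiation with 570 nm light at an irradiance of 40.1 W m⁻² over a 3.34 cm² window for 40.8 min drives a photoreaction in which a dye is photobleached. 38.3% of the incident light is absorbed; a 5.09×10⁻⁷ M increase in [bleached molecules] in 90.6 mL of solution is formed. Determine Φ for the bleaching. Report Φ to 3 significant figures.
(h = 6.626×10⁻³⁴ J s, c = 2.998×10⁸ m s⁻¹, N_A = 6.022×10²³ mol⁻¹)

Φ = 7.71×10⁻⁴

Product: (5.09×10⁻⁷ M)(0.0906 L) = 4.612×10⁻⁸ mol.
Photon energy at 570 nm: hc/λ = (6.626×10⁻³⁴)(2.998×10⁸)/(570×10⁻⁹) = 3.485×10⁻¹⁹ J.
Energy delivered: (40.1 W m⁻²)(3.34×10⁻⁴ m²)(2448 s) = 32.79 J.
Photons incident: 32.79 / 3.485×10⁻¹⁹ = 9.409×10¹⁹, i.e. 9.409×10¹⁹/6.022×10²³ = 1.562×10⁻⁴ mol.
Photons absorbed: 0.383 × 1.562×10⁻⁴ = 5.982×10⁻⁵ mol.
Φ = 4.612×10⁻⁸ mol / 5.982×10⁻⁵ mol photons = 7.71×10⁻⁴.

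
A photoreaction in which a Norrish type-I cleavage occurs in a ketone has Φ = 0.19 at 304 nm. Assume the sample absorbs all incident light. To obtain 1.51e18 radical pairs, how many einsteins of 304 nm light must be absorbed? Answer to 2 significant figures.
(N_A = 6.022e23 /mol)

1.3e-5 einstein

Product: 1.51e18 / 6.022e23 = 2.507e-6 mol.
Photons that must be absorbed: 2.507e-6 / 0.19 = 1.319e-5 mol.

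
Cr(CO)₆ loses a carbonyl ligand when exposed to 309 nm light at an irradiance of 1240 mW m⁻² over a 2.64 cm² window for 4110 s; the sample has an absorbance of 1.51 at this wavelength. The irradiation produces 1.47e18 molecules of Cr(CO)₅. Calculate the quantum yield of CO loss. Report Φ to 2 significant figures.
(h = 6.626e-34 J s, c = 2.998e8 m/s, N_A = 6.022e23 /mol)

Product: 1.47e18 / 6.022e23 = 2.441e-6 mol.
Photon energy at 309 nm: hc/λ = (6.626e-34)(2.998e8)/(309e-9) = 6.429e-19 J.
Energy delivered: (1240 mW m⁻²)(2.64e-4 m²)(4110 s) = 1.345 J.
Photons incident: 1.345 / 6.429e-19 = 2.092e18, i.e. 2.092e18/6.022e23 = 3.474e-6 mol.
Fraction absorbed: 1 − 10^(−1.51) = 0.9691.
Photons absorbed: 0.9691 × 3.474e-6 = 3.367e-6 mol.
Φ = 2.441e-6 mol / 3.367e-6 mol photons = 0.72.

Φ = 0.72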